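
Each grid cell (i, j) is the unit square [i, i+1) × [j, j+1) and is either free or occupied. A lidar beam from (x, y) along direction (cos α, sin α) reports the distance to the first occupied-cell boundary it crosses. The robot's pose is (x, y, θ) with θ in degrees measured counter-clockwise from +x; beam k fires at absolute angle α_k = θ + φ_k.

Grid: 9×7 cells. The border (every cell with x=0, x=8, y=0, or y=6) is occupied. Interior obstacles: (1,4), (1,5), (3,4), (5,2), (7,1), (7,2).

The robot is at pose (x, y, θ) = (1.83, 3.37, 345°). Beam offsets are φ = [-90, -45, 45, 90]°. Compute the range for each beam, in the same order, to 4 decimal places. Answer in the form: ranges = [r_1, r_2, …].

ranges = [2.4536, 2.7366, 1.3510, 0.6522]

beam 1: φ=-90°, α=255°
  cosα=-0.2588 sinα=-0.9659 | (1,3) | tMaxX 3.2069 tMaxY 0.3831 | tΔX 3.8637 tΔY 1.0353
    t=0.3831 [y] (1,2)
    t=1.4183 [y] (1,1)
    t=2.4536 [y] (1,0) — stop
  → r_1 = 2.4536
beam 2: φ=-45°, α=300°
  cosα=0.5000 sinα=-0.8660 | (1,3) | tMaxX 0.3400 tMaxY 0.4272 | tΔX 2.0000 tΔY 1.1547
    t=0.3400 [x] (2,3)
    t=0.4272 [y] (2,2)
    t=1.5819 [y] (2,1)
    t=2.3400 [x] (3,1)
    t=2.7366 [y] (3,0) — stop
  → r_2 = 2.7366
beam 3: φ=45°, α=30°
  cosα=0.8660 sinα=0.5000 | (1,3) | tMaxX 0.1963 tMaxY 1.2600 | tΔX 1.1547 tΔY 2.0000
    t=0.1963 [x] (2,3)
    t=1.2600 [y] (2,4)
    t=1.3510 [x] (3,4) — stop
  → r_3 = 1.3510
beam 4: φ=90°, α=75°
  cosα=0.2588 sinα=0.9659 | (1,3) | tMaxX 0.6568 tMaxY 0.6522 | tΔX 3.8637 tΔY 1.0353
    t=0.6522 [y] (1,4) — stop
  → r_4 = 0.6522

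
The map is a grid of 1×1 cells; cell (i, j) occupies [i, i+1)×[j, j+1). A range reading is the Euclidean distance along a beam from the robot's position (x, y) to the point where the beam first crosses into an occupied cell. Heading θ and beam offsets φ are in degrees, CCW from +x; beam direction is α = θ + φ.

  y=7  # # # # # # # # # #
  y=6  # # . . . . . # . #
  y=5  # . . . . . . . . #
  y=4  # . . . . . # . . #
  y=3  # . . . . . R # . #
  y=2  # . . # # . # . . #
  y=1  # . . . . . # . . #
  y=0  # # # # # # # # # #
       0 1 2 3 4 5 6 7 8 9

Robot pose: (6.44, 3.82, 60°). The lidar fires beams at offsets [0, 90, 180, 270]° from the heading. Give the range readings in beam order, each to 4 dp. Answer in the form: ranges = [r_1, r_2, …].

ranges = [0.2078, 0.3600, 3.2563, 0.6466]

beam 1: φ=0°, α=60°
  dir = (cos 60°, sin 60°) = (0.5000, 0.8660); from cell (6,3)
  next x-line at t=1.1200, next y-line at t=0.2078; Δt_x=2.0000, Δt_y=1.1547
    y: enter (6,4) at t=0.2078 ← occupied
  → r_1 = 0.2078
beam 2: φ=90°, α=150°
  dir = (cos 150°, sin 150°) = (-0.8660, 0.5000); from cell (6,3)
  next x-line at t=0.5081, next y-line at t=0.3600; Δt_x=1.1547, Δt_y=2.0000
    y: enter (6,4) at t=0.3600 ← occupied
  → r_2 = 0.3600
beam 3: φ=180°, α=240°
  dir = (cos 240°, sin 240°) = (-0.5000, -0.8660); from cell (6,3)
  next x-line at t=0.8800, next y-line at t=0.9469; Δt_x=2.0000, Δt_y=1.1547
    x: enter (5,3) at t=0.8800
    y: enter (5,2) at t=0.9469
    y: enter (5,1) at t=2.1016
    x: enter (4,1) at t=2.8800
    y: enter (4,0) at t=3.2563 ← occupied
  → r_3 = 3.2563
beam 4: φ=270°, α=330°
  dir = (cos 330°, sin 330°) = (0.8660, -0.5000); from cell (6,3)
  next x-line at t=0.6466, next y-line at t=1.6400; Δt_x=1.1547, Δt_y=2.0000
    x: enter (7,3) at t=0.6466 ← occupied
  → r_4 = 0.6466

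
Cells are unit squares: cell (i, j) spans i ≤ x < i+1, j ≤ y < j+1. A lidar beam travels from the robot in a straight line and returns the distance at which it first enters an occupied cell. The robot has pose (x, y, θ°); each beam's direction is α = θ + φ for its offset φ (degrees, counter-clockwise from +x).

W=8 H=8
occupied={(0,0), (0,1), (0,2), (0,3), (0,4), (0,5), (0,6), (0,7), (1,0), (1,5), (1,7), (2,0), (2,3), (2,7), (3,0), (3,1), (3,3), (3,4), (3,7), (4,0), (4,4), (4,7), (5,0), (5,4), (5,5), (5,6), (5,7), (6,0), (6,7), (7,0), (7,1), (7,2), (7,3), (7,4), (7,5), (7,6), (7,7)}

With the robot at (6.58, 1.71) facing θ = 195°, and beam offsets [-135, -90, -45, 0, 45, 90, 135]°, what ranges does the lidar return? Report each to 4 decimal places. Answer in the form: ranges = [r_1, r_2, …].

beam 1: φ=-135°, α=60°
  dir = (cos 60°, sin 60°) = (0.5000, 0.8660); from cell (6,1)
  next x-line at t=0.8400, next y-line at t=0.3349; Δt_x=2.0000, Δt_y=1.1547
    y: enter (6,2) at t=0.3349
    x: enter (7,2) at t=0.8400 ← occupied
  → r_1 = 0.8400
beam 2: φ=-90°, α=105°
  dir = (cos 105°, sin 105°) = (-0.2588, 0.9659); from cell (6,1)
  next x-line at t=2.2409, next y-line at t=0.3002; Δt_x=3.8637, Δt_y=1.0353
    y: enter (6,2) at t=0.3002
    y: enter (6,3) at t=1.3355
    x: enter (5,3) at t=2.2409
    y: enter (5,4) at t=2.3708 ← occupied
  → r_2 = 2.3708
beam 3: φ=-45°, α=150°
  dir = (cos 150°, sin 150°) = (-0.8660, 0.5000); from cell (6,1)
  next x-line at t=0.6697, next y-line at t=0.5800; Δt_x=1.1547, Δt_y=2.0000
    y: enter (6,2) at t=0.5800
    x: enter (5,2) at t=0.6697
    x: enter (4,2) at t=1.8244
    y: enter (4,3) at t=2.5800
    x: enter (3,3) at t=2.9791 ← occupied
  → r_3 = 2.9791
beam 4: φ=0°, α=195°
  dir = (cos 195°, sin 195°) = (-0.9659, -0.2588); from cell (6,1)
  next x-line at t=0.6005, next y-line at t=2.7432; Δt_x=1.0353, Δt_y=3.8637
    x: enter (5,1) at t=0.6005
    x: enter (4,1) at t=1.6357
    x: enter (3,1) at t=2.6710 ← occupied
  → r_4 = 2.6710
beam 5: φ=45°, α=240°
  dir = (cos 240°, sin 240°) = (-0.5000, -0.8660); from cell (6,1)
  next x-line at t=1.1600, next y-line at t=0.8198; Δt_x=2.0000, Δt_y=1.1547
    y: enter (6,0) at t=0.8198 ← occupied
  → r_5 = 0.8198
beam 6: φ=90°, α=285°
  dir = (cos 285°, sin 285°) = (0.2588, -0.9659); from cell (6,1)
  next x-line at t=1.6228, next y-line at t=0.7350; Δt_x=3.8637, Δt_y=1.0353
    y: enter (6,0) at t=0.7350 ← occupied
  → r_6 = 0.7350
beam 7: φ=135°, α=330°
  dir = (cos 330°, sin 330°) = (0.8660, -0.5000); from cell (6,1)
  next x-line at t=0.4850, next y-line at t=1.4200; Δt_x=1.1547, Δt_y=2.0000
    x: enter (7,1) at t=0.4850 ← occupied
  → r_7 = 0.4850

ranges = [0.8400, 2.3708, 2.9791, 2.6710, 0.8198, 0.7350, 0.4850]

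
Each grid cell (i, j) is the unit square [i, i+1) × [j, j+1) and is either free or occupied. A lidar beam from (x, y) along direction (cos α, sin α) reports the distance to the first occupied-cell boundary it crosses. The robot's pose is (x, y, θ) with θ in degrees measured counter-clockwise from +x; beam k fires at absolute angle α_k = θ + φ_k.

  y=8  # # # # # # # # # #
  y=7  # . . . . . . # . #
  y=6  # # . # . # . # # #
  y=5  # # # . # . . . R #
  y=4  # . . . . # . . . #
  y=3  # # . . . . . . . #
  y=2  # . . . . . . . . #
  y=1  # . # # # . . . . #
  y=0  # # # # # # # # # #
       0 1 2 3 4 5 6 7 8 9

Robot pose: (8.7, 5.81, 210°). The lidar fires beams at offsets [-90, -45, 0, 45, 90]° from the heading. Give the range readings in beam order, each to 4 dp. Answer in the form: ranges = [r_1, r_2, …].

beam 1: φ=-90°, α=120°
  dir = (cos 120°, sin 120°) = (-0.5000, 0.8660); from cell (8,5)
  next x-line at t=1.4000, next y-line at t=0.2194; Δt_x=2.0000, Δt_y=1.1547
    y: enter (8,6) at t=0.2194 ← occupied
  → r_1 = 0.2194
beam 2: φ=-45°, α=165°
  dir = (cos 165°, sin 165°) = (-0.9659, 0.2588); from cell (8,5)
  next x-line at t=0.7247, next y-line at t=0.7341; Δt_x=1.0353, Δt_y=3.8637
    x: enter (7,5) at t=0.7247
    y: enter (7,6) at t=0.7341 ← occupied
  → r_2 = 0.7341
beam 3: φ=0°, α=210°
  dir = (cos 210°, sin 210°) = (-0.8660, -0.5000); from cell (8,5)
  next x-line at t=0.8083, next y-line at t=1.6200; Δt_x=1.1547, Δt_y=2.0000
    x: enter (7,5) at t=0.8083
    y: enter (7,4) at t=1.6200
    x: enter (6,4) at t=1.9630
    x: enter (5,4) at t=3.1177 ← occupied
  → r_3 = 3.1177
beam 4: φ=45°, α=255°
  dir = (cos 255°, sin 255°) = (-0.2588, -0.9659); from cell (8,5)
  next x-line at t=2.7046, next y-line at t=0.8386; Δt_x=3.8637, Δt_y=1.0353
    y: enter (8,4) at t=0.8386
    y: enter (8,3) at t=1.8738
    x: enter (7,3) at t=2.7046
    y: enter (7,2) at t=2.9091
    y: enter (7,1) at t=3.9444
    y: enter (7,0) at t=4.9797 ← occupied
  → r_4 = 4.9797
beam 5: φ=90°, α=300°
  dir = (cos 300°, sin 300°) = (0.5000, -0.8660); from cell (8,5)
  next x-line at t=0.6000, next y-line at t=0.9353; Δt_x=2.0000, Δt_y=1.1547
    x: enter (9,5) at t=0.6000 ← occupied
  → r_5 = 0.6000

ranges = [0.2194, 0.7341, 3.1177, 4.9797, 0.6000]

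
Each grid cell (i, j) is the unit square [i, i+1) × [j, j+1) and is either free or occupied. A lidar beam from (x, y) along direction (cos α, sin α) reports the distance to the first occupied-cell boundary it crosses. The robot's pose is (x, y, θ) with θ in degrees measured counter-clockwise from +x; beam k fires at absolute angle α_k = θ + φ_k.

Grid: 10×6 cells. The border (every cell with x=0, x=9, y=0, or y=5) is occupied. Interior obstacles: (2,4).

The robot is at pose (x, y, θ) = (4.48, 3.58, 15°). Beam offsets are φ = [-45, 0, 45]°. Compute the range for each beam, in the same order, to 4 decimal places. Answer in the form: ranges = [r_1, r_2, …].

beam 1: φ=-45°, α=330°
  direction (0.8660, -0.5000); cell (4,3); t to first gridline: x 0.6004, y 1.1600 (then +1.1547 / +2.0000)
    (5,3) via x @ 0.6004
    (5,2) via y @ 1.1600
    (6,2) via x @ 1.7551
    (7,2) via x @ 2.9098
    (7,1) via y @ 3.1600
    (8,1) via x @ 4.0645
    (8,0) via y @ 5.1600  # hit
  → r_1 = 5.1600
beam 2: φ=0°, α=15°
  direction (0.9659, 0.2588); cell (4,3); t to first gridline: x 0.5383, y 1.6228 (then +1.0353 / +3.8637)
    (5,3) via x @ 0.5383
    (6,3) via x @ 1.5736
    (6,4) via y @ 1.6228
    (7,4) via x @ 2.6089
    (8,4) via x @ 3.6442
    (9,4) via x @ 4.6794  # hit
  → r_2 = 4.6794
beam 3: φ=45°, α=60°
  direction (0.5000, 0.8660); cell (4,3); t to first gridline: x 1.0400, y 0.4850 (then +2.0000 / +1.1547)
    (4,4) via y @ 0.4850
    (5,4) via x @ 1.0400
    (5,5) via y @ 1.6397  # hit
  → r_3 = 1.6397

ranges = [5.1600, 4.6794, 1.6397]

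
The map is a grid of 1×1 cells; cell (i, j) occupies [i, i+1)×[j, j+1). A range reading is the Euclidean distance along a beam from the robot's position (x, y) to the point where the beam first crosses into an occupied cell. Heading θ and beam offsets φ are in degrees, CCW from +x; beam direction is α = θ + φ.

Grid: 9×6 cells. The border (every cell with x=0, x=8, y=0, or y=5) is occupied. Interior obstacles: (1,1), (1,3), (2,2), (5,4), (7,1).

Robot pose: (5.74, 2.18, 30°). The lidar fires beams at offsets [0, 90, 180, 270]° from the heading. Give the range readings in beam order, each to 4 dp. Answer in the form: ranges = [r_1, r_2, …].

ranges = [2.6096, 3.2563, 2.3600, 1.3625]

beam 1: φ=0°, α=30°
  direction (0.8660, 0.5000); cell (5,2); t to first gridline: x 0.3002, y 1.6400 (then +1.1547 / +2.0000)
    (6,2) via x @ 0.3002
    (7,2) via x @ 1.4549
    (7,3) via y @ 1.6400
    (8,3) via x @ 2.6096  # hit
  → r_1 = 2.6096
beam 2: φ=90°, α=120°
  direction (-0.5000, 0.8660); cell (5,2); t to first gridline: x 1.4800, y 0.9469 (then +2.0000 / +1.1547)
    (5,3) via y @ 0.9469
    (4,3) via x @ 1.4800
    (4,4) via y @ 2.1016
    (4,5) via y @ 3.2563  # hit
  → r_2 = 3.2563
beam 3: φ=180°, α=210°
  direction (-0.8660, -0.5000); cell (5,2); t to first gridline: x 0.8545, y 0.3600 (then +1.1547 / +2.0000)
    (5,1) via y @ 0.3600
    (4,1) via x @ 0.8545
    (3,1) via x @ 2.0092
    (3,0) via y @ 2.3600  # hit
  → r_3 = 2.3600
beam 4: φ=270°, α=300°
  direction (0.5000, -0.8660); cell (5,2); t to first gridline: x 0.5200, y 0.2078 (then +2.0000 / +1.1547)
    (5,1) via y @ 0.2078
    (6,1) via x @ 0.5200
    (6,0) via y @ 1.3625  # hit
  → r_4 = 1.3625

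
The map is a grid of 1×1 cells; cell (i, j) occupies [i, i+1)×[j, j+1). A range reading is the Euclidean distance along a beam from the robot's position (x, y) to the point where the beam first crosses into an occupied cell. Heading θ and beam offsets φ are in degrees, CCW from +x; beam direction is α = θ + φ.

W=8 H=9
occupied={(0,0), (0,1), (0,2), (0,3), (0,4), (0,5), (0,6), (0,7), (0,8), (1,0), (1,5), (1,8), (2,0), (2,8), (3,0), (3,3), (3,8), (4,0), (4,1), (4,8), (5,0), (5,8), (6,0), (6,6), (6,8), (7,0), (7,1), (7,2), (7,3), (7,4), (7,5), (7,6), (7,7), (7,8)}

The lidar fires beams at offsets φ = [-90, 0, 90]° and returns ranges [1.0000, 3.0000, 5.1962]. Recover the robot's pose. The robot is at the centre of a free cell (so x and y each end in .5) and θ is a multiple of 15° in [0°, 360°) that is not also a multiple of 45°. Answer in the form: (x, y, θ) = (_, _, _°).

(x, y, θ) = (1.5, 3.5, 330°)

The pose lattice has 38·16 = 608 candidates. Test each by forward raycasting.
  (5.5, 1.5, 240°): beam 1 = 0.5774 ≠ 1.0000 ✗
  (2.5, 4.5, 240°): beam 3 = 1.0000 ≠ 5.1962 ✗
  (5.5, 4.5, 150°): beam 1 = 1.7321 ≠ 1.0000 ✗
  (6.5, 4.5, 75°): beam 1 = 0.5176 ≠ 1.0000 ✗
  …
  (1.5, 3.5, 330°): r_1=1.0000, r_2=3.0000, r_3=5.1962 — all match ✓
Only this pose fits every beam.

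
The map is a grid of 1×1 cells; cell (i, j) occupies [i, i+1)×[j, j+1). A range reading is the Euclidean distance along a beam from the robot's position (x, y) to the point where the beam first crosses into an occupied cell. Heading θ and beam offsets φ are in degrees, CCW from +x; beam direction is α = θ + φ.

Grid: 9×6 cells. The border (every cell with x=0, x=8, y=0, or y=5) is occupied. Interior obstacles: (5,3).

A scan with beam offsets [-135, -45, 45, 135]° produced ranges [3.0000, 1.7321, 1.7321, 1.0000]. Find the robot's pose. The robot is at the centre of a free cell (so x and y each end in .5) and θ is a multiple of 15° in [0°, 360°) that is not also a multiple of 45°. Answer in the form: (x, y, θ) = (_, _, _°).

(x, y, θ) = (6.5, 2.5, 345°)

Enumerate (i+0.5, j+0.5, θ) over the 27 free cells and 16 admissible headings. For each, cast all 4 beams and compare to the given ranges.
  (1.5, 2.5, 285°): beam 1 = 0.5774 ≠ 3.0000 ✗
  (2.5, 4.5, 105°): beam 1 = 2.8868 ≠ 3.0000 ✗
  (5.5, 4.5, 210°): beam 1 = 0.5176 ≠ 3.0000 ✗
  …
  (6.5, 2.5, 345°): r_1=3.0000, r_2=1.7321, r_3=1.7321, r_4=1.0000 — all match ✓
Unique over the lattice → pose = (6.5, 2.5, 345°).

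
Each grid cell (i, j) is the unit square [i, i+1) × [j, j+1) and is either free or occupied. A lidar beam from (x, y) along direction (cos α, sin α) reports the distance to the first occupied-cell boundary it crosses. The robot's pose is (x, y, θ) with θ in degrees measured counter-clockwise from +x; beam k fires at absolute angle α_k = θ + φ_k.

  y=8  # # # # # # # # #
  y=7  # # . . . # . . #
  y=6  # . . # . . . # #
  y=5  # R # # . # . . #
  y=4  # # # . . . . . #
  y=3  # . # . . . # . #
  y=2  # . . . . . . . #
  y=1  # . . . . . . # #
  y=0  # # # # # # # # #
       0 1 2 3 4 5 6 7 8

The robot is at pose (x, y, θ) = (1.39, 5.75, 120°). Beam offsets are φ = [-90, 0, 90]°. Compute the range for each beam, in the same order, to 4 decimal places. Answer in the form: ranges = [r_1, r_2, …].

ranges = [1.8591, 0.7800, 0.4503]

beam 1: φ=-90°, α=30°
  dir = (cos 30°, sin 30°) = (0.8660, 0.5000); from cell (1,5)
  next x-line at t=0.7044, next y-line at t=0.5000; Δt_x=1.1547, Δt_y=2.0000
    y: enter (1,6) at t=0.5000
    x: enter (2,6) at t=0.7044
    x: enter (3,6) at t=1.8591 ← occupied
  → r_1 = 1.8591
beam 2: φ=0°, α=120°
  dir = (cos 120°, sin 120°) = (-0.5000, 0.8660); from cell (1,5)
  next x-line at t=0.7800, next y-line at t=0.2887; Δt_x=2.0000, Δt_y=1.1547
    y: enter (1,6) at t=0.2887
    x: enter (0,6) at t=0.7800 ← occupied
  → r_2 = 0.7800
beam 3: φ=90°, α=210°
  dir = (cos 210°, sin 210°) = (-0.8660, -0.5000); from cell (1,5)
  next x-line at t=0.4503, next y-line at t=1.5000; Δt_x=1.1547, Δt_y=2.0000
    x: enter (0,5) at t=0.4503 ← occupied
  → r_3 = 0.4503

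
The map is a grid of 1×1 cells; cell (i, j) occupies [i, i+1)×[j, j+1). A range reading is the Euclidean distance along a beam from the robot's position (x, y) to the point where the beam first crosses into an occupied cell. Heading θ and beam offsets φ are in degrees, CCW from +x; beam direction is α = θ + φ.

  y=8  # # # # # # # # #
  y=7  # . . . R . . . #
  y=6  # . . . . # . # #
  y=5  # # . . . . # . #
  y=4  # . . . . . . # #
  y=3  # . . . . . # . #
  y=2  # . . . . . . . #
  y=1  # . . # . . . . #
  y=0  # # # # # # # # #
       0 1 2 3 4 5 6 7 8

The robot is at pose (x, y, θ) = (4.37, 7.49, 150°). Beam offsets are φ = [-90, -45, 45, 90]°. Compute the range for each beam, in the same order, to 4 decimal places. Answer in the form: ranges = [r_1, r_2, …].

ranges = [0.5889, 0.5280, 3.4889, 6.7400]

beam 1: φ=-90°, α=60°
  cosα=0.5000 sinα=0.8660 | (4,7) | tMaxX 1.2600 tMaxY 0.5889 | tΔX 2.0000 tΔY 1.1547
    t=0.5889 [y] (4,8) — stop
  → r_1 = 0.5889
beam 2: φ=-45°, α=105°
  cosα=-0.2588 sinα=0.9659 | (4,7) | tMaxX 1.4296 tMaxY 0.5280 | tΔX 3.8637 tΔY 1.0353
    t=0.5280 [y] (4,8) — stop
  → r_2 = 0.5280
beam 3: φ=45°, α=195°
  cosα=-0.9659 sinα=-0.2588 | (4,7) | tMaxX 0.3831 tMaxY 1.8932 | tΔX 1.0353 tΔY 3.8637
    t=0.3831 [x] (3,7)
    t=1.4183 [x] (2,7)
    t=1.8932 [y] (2,6)
    t=2.4536 [x] (1,6)
    t=3.4889 [x] (0,6) — stop
  → r_3 = 3.4889
beam 4: φ=90°, α=240°
  cosα=-0.5000 sinα=-0.8660 | (4,7) | tMaxX 0.7400 tMaxY 0.5658 | tΔX 2.0000 tΔY 1.1547
    t=0.5658 [y] (4,6)
    t=0.7400 [x] (3,6)
    t=1.7205 [y] (3,5)
    t=2.7400 [x] (2,5)
    t=2.8752 [y] (2,4)
    t=4.0299 [y] (2,3)
    t=4.7400 [x] (1,3)
    t=5.1846 [y] (1,2)
    t=6.3393 [y] (1,1)
    t=6.7400 [x] (0,1) — stop
  → r_4 = 6.7400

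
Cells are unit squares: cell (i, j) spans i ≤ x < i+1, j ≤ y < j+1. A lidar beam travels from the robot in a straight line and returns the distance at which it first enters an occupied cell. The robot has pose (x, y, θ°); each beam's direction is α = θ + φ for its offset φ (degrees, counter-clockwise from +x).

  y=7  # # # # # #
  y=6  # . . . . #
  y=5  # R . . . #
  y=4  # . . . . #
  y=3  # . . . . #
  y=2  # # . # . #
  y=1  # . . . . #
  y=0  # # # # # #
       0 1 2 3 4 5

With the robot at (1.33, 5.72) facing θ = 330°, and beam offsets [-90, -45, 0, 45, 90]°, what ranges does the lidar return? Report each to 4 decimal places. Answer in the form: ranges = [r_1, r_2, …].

beam 1: φ=-90°, α=240°
  dir = (cos 240°, sin 240°) = (-0.5000, -0.8660); from cell (1,5)
  next x-line at t=0.6600, next y-line at t=0.8314; Δt_x=2.0000, Δt_y=1.1547
    x: enter (0,5) at t=0.6600 ← occupied
  → r_1 = 0.6600
beam 2: φ=-45°, α=285°
  dir = (cos 285°, sin 285°) = (0.2588, -0.9659); from cell (1,5)
  next x-line at t=2.5887, next y-line at t=0.7454; Δt_x=3.8637, Δt_y=1.0353
    y: enter (1,4) at t=0.7454
    y: enter (1,3) at t=1.7807
    x: enter (2,3) at t=2.5887
    y: enter (2,2) at t=2.8160
    y: enter (2,1) at t=3.8512
    y: enter (2,0) at t=4.8865 ← occupied
  → r_2 = 4.8865
beam 3: φ=0°, α=330°
  dir = (cos 330°, sin 330°) = (0.8660, -0.5000); from cell (1,5)
  next x-line at t=0.7736, next y-line at t=1.4400; Δt_x=1.1547, Δt_y=2.0000
    x: enter (2,5) at t=0.7736
    y: enter (2,4) at t=1.4400
    x: enter (3,4) at t=1.9283
    x: enter (4,4) at t=3.0831
    y: enter (4,3) at t=3.4400
    x: enter (5,3) at t=4.2378 ← occupied
  → r_3 = 4.2378
beam 4: φ=45°, α=15°
  dir = (cos 15°, sin 15°) = (0.9659, 0.2588); from cell (1,5)
  next x-line at t=0.6936, next y-line at t=1.0818; Δt_x=1.0353, Δt_y=3.8637
    x: enter (2,5) at t=0.6936
    y: enter (2,6) at t=1.0818
    x: enter (3,6) at t=1.7289
    x: enter (4,6) at t=2.7642
    x: enter (5,6) at t=3.7995 ← occupied
  → r_4 = 3.7995
beam 5: φ=90°, α=60°
  dir = (cos 60°, sin 60°) = (0.5000, 0.8660); from cell (1,5)
  next x-line at t=1.3400, next y-line at t=0.3233; Δt_x=2.0000, Δt_y=1.1547
    y: enter (1,6) at t=0.3233
    x: enter (2,6) at t=1.3400
    y: enter (2,7) at t=1.4780 ← occupied
  → r_5 = 1.4780

ranges = [0.6600, 4.8865, 4.2378, 3.7995, 1.4780]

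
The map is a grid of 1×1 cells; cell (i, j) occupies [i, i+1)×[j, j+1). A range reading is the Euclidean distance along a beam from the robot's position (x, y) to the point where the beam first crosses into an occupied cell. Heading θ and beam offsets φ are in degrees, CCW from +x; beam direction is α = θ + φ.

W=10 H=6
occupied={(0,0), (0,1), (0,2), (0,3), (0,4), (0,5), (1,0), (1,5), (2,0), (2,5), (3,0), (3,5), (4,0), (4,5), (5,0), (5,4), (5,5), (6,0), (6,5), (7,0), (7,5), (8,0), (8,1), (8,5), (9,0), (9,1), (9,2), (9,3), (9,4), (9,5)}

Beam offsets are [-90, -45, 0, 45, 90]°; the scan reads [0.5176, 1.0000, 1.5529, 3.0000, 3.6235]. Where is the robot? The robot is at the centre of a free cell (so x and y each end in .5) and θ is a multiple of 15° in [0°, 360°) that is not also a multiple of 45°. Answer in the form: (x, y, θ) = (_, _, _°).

(x, y, θ) = (2.5, 4.5, 195°)

Enumerate (i+0.5, j+0.5, θ) over the 30 free cells and 16 admissible headings. For each, cast all 5 beams and compare to the given ranges.
  (4.5, 1.5, 195°): beam 1 = 3.6235 ≠ 0.5176 ✗
  (4.5, 2.5, 345°): beam 1 = 1.5529 ≠ 0.5176 ✗
  (7.5, 1.5, 345°): beam 2 = 0.5774 ≠ 1.0000 ✗
  (2.5, 3.5, 240°): beam 1 = 1.7321 ≠ 0.5176 ✗
  (6.5, 3.5, 15°): beam 1 = 2.5882 ≠ 0.5176 ✗
  …
  (2.5, 4.5, 195°): r_1=0.5176, r_2=1.0000, r_3=1.5529, r_4=3.0000, r_5=3.6235 — all match ✓
Unique over the lattice → pose = (2.5, 4.5, 195°).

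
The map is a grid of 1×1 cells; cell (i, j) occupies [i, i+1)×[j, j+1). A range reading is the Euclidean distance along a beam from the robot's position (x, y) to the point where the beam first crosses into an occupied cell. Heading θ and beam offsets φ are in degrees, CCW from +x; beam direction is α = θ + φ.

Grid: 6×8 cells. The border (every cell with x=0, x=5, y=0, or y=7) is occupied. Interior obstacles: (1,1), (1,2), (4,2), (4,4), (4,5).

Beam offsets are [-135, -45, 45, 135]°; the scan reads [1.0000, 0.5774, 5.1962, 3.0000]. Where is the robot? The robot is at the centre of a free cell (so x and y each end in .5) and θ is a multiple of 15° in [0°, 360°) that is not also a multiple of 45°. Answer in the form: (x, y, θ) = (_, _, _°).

The pose lattice has 19·16 = 304 candidates. Test each by forward raycasting.
  (1.5, 4.5, 165°): beam 1 = 2.8868 ≠ 1.0000 ✗
  (3.5, 5.5, 30°): beam 1 = 4.6587 ≠ 1.0000 ✗
  (2.5, 1.5, 75°): beam 1 = 0.5774 ≠ 1.0000 ✗
  (2.5, 3.5, 30°): beam 1 = 1.9319 ≠ 1.0000 ✗
  …
  (1.5, 5.5, 255°): r_1=1.0000, r_2=0.5774, r_3=5.1962, r_4=3.0000 — all match ✓
No second candidate reproduces the full scan.

(x, y, θ) = (1.5, 5.5, 255°)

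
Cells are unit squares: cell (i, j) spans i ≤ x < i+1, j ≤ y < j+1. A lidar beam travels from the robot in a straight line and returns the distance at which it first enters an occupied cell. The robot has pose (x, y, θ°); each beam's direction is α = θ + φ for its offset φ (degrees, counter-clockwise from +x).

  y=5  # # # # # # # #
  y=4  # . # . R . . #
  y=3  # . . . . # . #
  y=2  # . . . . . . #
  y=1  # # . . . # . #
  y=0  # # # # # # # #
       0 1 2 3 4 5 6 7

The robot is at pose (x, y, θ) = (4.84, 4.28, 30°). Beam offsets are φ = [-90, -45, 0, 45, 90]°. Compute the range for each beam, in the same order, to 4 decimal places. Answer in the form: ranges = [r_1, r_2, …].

beam 1: φ=-90°, α=300°
  cosα=0.5000 sinα=-0.8660 | (4,4) | tMaxX 0.3200 tMaxY 0.3233 | tΔX 2.0000 tΔY 1.1547
    t=0.3200 [x] (5,4)
    t=0.3233 [y] (5,3) — stop
  → r_1 = 0.3233
beam 2: φ=-45°, α=345°
  cosα=0.9659 sinα=-0.2588 | (4,4) | tMaxX 0.1656 tMaxY 1.0818 | tΔX 1.0353 tΔY 3.8637
    t=0.1656 [x] (5,4)
    t=1.0818 [y] (5,3) — stop
  → r_2 = 1.0818
beam 3: φ=0°, α=30°
  cosα=0.8660 sinα=0.5000 | (4,4) | tMaxX 0.1848 tMaxY 1.4400 | tΔX 1.1547 tΔY 2.0000
    t=0.1848 [x] (5,4)
    t=1.3395 [x] (6,4)
    t=1.4400 [y] (6,5) — stop
  → r_3 = 1.4400
beam 4: φ=45°, α=75°
  cosα=0.2588 sinα=0.9659 | (4,4) | tMaxX 0.6182 tMaxY 0.7454 | tΔX 3.8637 tΔY 1.0353
    t=0.6182 [x] (5,4)
    t=0.7454 [y] (5,5) — stop
  → r_4 = 0.7454
beam 5: φ=90°, α=120°
  cosα=-0.5000 sinα=0.8660 | (4,4) | tMaxX 1.6800 tMaxY 0.8314 | tΔX 2.0000 tΔY 1.1547
    t=0.8314 [y] (4,5) — stop
  → r_5 = 0.8314

ranges = [0.3233, 1.0818, 1.4400, 0.7454, 0.8314]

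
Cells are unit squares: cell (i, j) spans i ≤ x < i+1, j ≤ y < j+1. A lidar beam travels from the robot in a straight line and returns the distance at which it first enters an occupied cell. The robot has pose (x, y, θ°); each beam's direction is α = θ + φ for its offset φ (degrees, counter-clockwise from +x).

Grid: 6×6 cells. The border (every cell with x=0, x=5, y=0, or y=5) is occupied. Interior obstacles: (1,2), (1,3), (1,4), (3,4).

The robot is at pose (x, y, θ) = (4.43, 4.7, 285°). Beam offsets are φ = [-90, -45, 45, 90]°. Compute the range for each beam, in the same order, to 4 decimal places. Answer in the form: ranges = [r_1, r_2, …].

ranges = [0.4452, 4.2724, 0.6582, 0.5901]

beam 1: φ=-90°, α=195°
  d=(-0.9659,-0.2588)  start (4,4)  tX=0.4452 tY=2.7046  stride 1/|dx|=1.0353 1/|dy|=3.8637
    cross x-line → (3,4), t=0.4452 (wall)
  → r_1 = 0.4452
beam 2: φ=-45°, α=240°
  d=(-0.5000,-0.8660)  start (4,4)  tX=0.8600 tY=0.8083  stride 1/|dx|=2.0000 1/|dy|=1.1547
    cross y-line → (4,3), t=0.8083
    cross x-line → (3,3), t=0.8600
    cross y-line → (3,2), t=1.9630
    cross x-line → (2,2), t=2.8600
    cross y-line → (2,1), t=3.1177
    cross y-line → (2,0), t=4.2724 (wall)
  → r_2 = 4.2724
beam 3: φ=45°, α=330°
  d=(0.8660,-0.5000)  start (4,4)  tX=0.6582 tY=1.4000  stride 1/|dx|=1.1547 1/|dy|=2.0000
    cross x-line → (5,4), t=0.6582 (wall)
  → r_3 = 0.6582
beam 4: φ=90°, α=15°
  d=(0.9659,0.2588)  start (4,4)  tX=0.5901 tY=1.1591  stride 1/|dx|=1.0353 1/|dy|=3.8637
    cross x-line → (5,4), t=0.5901 (wall)
  → r_4 = 0.5901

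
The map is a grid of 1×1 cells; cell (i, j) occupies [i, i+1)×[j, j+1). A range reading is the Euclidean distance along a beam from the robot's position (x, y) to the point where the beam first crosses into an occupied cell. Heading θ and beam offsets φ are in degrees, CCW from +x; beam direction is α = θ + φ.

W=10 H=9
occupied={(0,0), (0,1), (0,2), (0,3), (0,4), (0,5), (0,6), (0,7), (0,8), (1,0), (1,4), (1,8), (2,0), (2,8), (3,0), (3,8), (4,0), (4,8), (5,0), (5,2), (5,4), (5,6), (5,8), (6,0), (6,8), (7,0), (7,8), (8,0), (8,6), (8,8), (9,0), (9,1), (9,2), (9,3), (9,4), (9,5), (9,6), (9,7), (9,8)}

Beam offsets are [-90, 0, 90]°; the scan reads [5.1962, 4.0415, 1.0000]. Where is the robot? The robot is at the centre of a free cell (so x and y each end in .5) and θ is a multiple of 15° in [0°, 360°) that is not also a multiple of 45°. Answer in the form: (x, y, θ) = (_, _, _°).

Enumerate (i+0.5, j+0.5, θ) over the 51 free cells and 16 admissible headings. For each, cast all 3 beams and compare to the given ranges.
  (8.5, 4.5, 150°): beam 1 = 1.0000 ≠ 5.1962 ✗
  (6.5, 7.5, 60°): beam 1 = 1.7321 ≠ 5.1962 ✗
  (2.5, 3.5, 165°): beam 1 = 4.6587 ≠ 5.1962 ✗
  (2.5, 2.5, 105°): beam 1 = 6.7293 ≠ 5.1962 ✗
  …
  (4.5, 3.5, 210°): r_1=5.1962, r_2=4.0415, r_3=1.0000 — all match ✓
No second candidate reproduces the full scan.

(x, y, θ) = (4.5, 3.5, 210°)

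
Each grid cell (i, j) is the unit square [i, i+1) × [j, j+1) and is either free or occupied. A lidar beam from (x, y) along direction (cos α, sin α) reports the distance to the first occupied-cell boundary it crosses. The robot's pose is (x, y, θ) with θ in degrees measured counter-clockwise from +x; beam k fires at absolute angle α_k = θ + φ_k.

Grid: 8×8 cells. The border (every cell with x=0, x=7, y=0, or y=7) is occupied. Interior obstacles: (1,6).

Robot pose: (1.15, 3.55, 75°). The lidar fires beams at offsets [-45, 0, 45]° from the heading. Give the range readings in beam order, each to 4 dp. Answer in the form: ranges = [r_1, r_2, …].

ranges = [6.7550, 2.5364, 0.3000]

beam 1: φ=-45°, α=30°
  dir = (cos 30°, sin 30°) = (0.8660, 0.5000); from cell (1,3)
  next x-line at t=0.9815, next y-line at t=0.9000; Δt_x=1.1547, Δt_y=2.0000
    y: enter (1,4) at t=0.9000
    x: enter (2,4) at t=0.9815
    x: enter (3,4) at t=2.1362
    y: enter (3,5) at t=2.9000
    x: enter (4,5) at t=3.2909
    x: enter (5,5) at t=4.4456
    y: enter (5,6) at t=4.9000
    x: enter (6,6) at t=5.6003
    x: enter (7,6) at t=6.7550 ← occupied
  → r_1 = 6.7550
beam 2: φ=0°, α=75°
  dir = (cos 75°, sin 75°) = (0.2588, 0.9659); from cell (1,3)
  next x-line at t=3.2841, next y-line at t=0.4659; Δt_x=3.8637, Δt_y=1.0353
    y: enter (1,4) at t=0.4659
    y: enter (1,5) at t=1.5012
    y: enter (1,6) at t=2.5364 ← occupied
  → r_2 = 2.5364
beam 3: φ=45°, α=120°
  dir = (cos 120°, sin 120°) = (-0.5000, 0.8660); from cell (1,3)
  next x-line at t=0.3000, next y-line at t=0.5196; Δt_x=2.0000, Δt_y=1.1547
    x: enter (0,3) at t=0.3000 ← occupied
  → r_3 = 0.3000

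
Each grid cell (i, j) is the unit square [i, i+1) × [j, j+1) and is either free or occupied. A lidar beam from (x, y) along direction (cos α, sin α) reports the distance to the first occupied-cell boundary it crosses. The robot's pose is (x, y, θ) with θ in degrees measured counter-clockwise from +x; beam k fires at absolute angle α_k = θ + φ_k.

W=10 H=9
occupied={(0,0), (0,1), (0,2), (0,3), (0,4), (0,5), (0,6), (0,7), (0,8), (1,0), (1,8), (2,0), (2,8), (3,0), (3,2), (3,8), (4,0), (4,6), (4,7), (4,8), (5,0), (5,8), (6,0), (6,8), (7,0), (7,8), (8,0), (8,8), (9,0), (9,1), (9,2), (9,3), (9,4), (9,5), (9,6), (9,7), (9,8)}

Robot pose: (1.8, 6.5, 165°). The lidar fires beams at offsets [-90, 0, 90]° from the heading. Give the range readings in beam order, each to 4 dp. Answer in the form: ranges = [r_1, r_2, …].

beam 1: φ=-90°, α=75°
  direction (0.2588, 0.9659); cell (1,6); t to first gridline: x 0.7727, y 0.5176 (then +3.8637 / +1.0353)
    (1,7) via y @ 0.5176
    (2,7) via x @ 0.7727
    (2,8) via y @ 1.5529  # hit
  → r_1 = 1.5529
beam 2: φ=0°, α=165°
  direction (-0.9659, 0.2588); cell (1,6); t to first gridline: x 0.8282, y 1.9319 (then +1.0353 / +3.8637)
    (0,6) via x @ 0.8282  # hit
  → r_2 = 0.8282
beam 3: φ=90°, α=255°
  direction (-0.2588, -0.9659); cell (1,6); t to first gridline: x 3.0910, y 0.5176 (then +3.8637 / +1.0353)
    (1,5) via y @ 0.5176
    (1,4) via y @ 1.5529
    (1,3) via y @ 2.5882
    (0,3) via x @ 3.0910  # hit
  → r_3 = 3.0910

ranges = [1.5529, 0.8282, 3.0910]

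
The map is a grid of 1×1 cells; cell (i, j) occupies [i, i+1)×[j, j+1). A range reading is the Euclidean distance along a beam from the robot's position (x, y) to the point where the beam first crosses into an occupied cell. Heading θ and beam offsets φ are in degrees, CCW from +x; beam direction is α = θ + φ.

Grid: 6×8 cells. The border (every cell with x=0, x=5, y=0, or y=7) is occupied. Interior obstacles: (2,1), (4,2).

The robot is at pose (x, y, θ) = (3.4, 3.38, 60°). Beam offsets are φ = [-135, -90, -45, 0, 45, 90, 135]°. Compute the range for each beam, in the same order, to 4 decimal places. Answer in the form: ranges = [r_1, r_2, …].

beam 1: φ=-135°, α=285°
  dir = (cos 285°, sin 285°) = (0.2588, -0.9659); from cell (3,3)
  next x-line at t=2.3182, next y-line at t=0.3934; Δt_x=3.8637, Δt_y=1.0353
    y: enter (3,2) at t=0.3934
    y: enter (3,1) at t=1.4287
    x: enter (4,1) at t=2.3182
    y: enter (4,0) at t=2.4640 ← occupied
  → r_1 = 2.4640
beam 2: φ=-90°, α=330°
  dir = (cos 330°, sin 330°) = (0.8660, -0.5000); from cell (3,3)
  next x-line at t=0.6928, next y-line at t=0.7600; Δt_x=1.1547, Δt_y=2.0000
    x: enter (4,3) at t=0.6928
    y: enter (4,2) at t=0.7600 ← occupied
  → r_2 = 0.7600
beam 3: φ=-45°, α=15°
  dir = (cos 15°, sin 15°) = (0.9659, 0.2588); from cell (3,3)
  next x-line at t=0.6212, next y-line at t=2.3955; Δt_x=1.0353, Δt_y=3.8637
    x: enter (4,3) at t=0.6212
    x: enter (5,3) at t=1.6564 ← occupied
  → r_3 = 1.6564
beam 4: φ=0°, α=60°
  dir = (cos 60°, sin 60°) = (0.5000, 0.8660); from cell (3,3)
  next x-line at t=1.2000, next y-line at t=0.7159; Δt_x=2.0000, Δt_y=1.1547
    y: enter (3,4) at t=0.7159
    x: enter (4,4) at t=1.2000
    y: enter (4,5) at t=1.8706
    y: enter (4,6) at t=3.0253
    x: enter (5,6) at t=3.2000 ← occupied
  → r_4 = 3.2000
beam 5: φ=45°, α=105°
  dir = (cos 105°, sin 105°) = (-0.2588, 0.9659); from cell (3,3)
  next x-line at t=1.5455, next y-line at t=0.6419; Δt_x=3.8637, Δt_y=1.0353
    y: enter (3,4) at t=0.6419
    x: enter (2,4) at t=1.5455
    y: enter (2,5) at t=1.6771
    y: enter (2,6) at t=2.7124
    y: enter (2,7) at t=3.7477 ← occupied
  → r_5 = 3.7477
beam 6: φ=90°, α=150°
  dir = (cos 150°, sin 150°) = (-0.8660, 0.5000); from cell (3,3)
  next x-line at t=0.4619, next y-line at t=1.2400; Δt_x=1.1547, Δt_y=2.0000
    x: enter (2,3) at t=0.4619
    y: enter (2,4) at t=1.2400
    x: enter (1,4) at t=1.6166
    x: enter (0,4) at t=2.7713 ← occupied
  → r_6 = 2.7713
beam 7: φ=135°, α=195°
  dir = (cos 195°, sin 195°) = (-0.9659, -0.2588); from cell (3,3)
  next x-line at t=0.4141, next y-line at t=1.4682; Δt_x=1.0353, Δt_y=3.8637
    x: enter (2,3) at t=0.4141
    x: enter (1,3) at t=1.4494
    y: enter (1,2) at t=1.4682
    x: enter (0,2) at t=2.4847 ← occupied
  → r_7 = 2.4847

ranges = [2.4640, 0.7600, 1.6564, 3.2000, 3.7477, 2.7713, 2.4847]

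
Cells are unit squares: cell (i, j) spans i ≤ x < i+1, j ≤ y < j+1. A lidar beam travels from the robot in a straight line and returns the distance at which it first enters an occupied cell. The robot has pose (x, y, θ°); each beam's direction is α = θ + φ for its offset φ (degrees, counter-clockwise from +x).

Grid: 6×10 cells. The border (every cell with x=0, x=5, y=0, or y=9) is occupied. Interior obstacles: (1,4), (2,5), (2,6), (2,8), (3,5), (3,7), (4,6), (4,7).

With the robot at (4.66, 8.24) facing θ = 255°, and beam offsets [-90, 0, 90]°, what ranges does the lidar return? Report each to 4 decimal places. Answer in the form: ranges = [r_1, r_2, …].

ranges = [1.7186, 0.2485, 0.3520]

beam 1: φ=-90°, α=165°
  cosα=-0.9659 sinα=0.2588 | (4,8) | tMaxX 0.6833 tMaxY 2.9364 | tΔX 1.0353 tΔY 3.8637
    t=0.6833 [x] (3,8)
    t=1.7186 [x] (2,8) — stop
  → r_1 = 1.7186
beam 2: φ=0°, α=255°
  cosα=-0.2588 sinα=-0.9659 | (4,8) | tMaxX 2.5500 tMaxY 0.2485 | tΔX 3.8637 tΔY 1.0353
    t=0.2485 [y] (4,7) — stop
  → r_2 = 0.2485
beam 3: φ=90°, α=345°
  cosα=0.9659 sinα=-0.2588 | (4,8) | tMaxX 0.3520 tMaxY 0.9273 | tΔX 1.0353 tΔY 3.8637
    t=0.3520 [x] (5,8) — stop
  → r_3 = 0.3520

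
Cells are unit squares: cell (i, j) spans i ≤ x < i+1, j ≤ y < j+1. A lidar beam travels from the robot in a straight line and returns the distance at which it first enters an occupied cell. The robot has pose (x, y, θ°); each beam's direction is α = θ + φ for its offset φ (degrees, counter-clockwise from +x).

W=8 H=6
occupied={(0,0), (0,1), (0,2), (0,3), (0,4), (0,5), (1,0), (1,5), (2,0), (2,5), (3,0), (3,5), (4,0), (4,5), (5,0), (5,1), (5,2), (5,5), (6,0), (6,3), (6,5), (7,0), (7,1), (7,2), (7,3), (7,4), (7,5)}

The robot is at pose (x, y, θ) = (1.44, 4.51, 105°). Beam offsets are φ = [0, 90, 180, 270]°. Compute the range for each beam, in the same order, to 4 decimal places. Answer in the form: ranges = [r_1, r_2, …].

ranges = [0.5073, 0.4555, 3.6338, 1.8932]

beam 1: φ=0°, α=105°
  dir = (cos 105°, sin 105°) = (-0.2588, 0.9659); from cell (1,4)
  next x-line at t=1.7000, next y-line at t=0.5073; Δt_x=3.8637, Δt_y=1.0353
    y: enter (1,5) at t=0.5073 ← occupied
  → r_1 = 0.5073
beam 2: φ=90°, α=195°
  dir = (cos 195°, sin 195°) = (-0.9659, -0.2588); from cell (1,4)
  next x-line at t=0.4555, next y-line at t=1.9705; Δt_x=1.0353, Δt_y=3.8637
    x: enter (0,4) at t=0.4555 ← occupied
  → r_2 = 0.4555
beam 3: φ=180°, α=285°
  dir = (cos 285°, sin 285°) = (0.2588, -0.9659); from cell (1,4)
  next x-line at t=2.1637, next y-line at t=0.5280; Δt_x=3.8637, Δt_y=1.0353
    y: enter (1,3) at t=0.5280
    y: enter (1,2) at t=1.5633
    x: enter (2,2) at t=2.1637
    y: enter (2,1) at t=2.5985
    y: enter (2,0) at t=3.6338 ← occupied
  → r_3 = 3.6338
beam 4: φ=270°, α=15°
  dir = (cos 15°, sin 15°) = (0.9659, 0.2588); from cell (1,4)
  next x-line at t=0.5798, next y-line at t=1.8932; Δt_x=1.0353, Δt_y=3.8637
    x: enter (2,4) at t=0.5798
    x: enter (3,4) at t=1.6150
    y: enter (3,5) at t=1.8932 ← occupied
  → r_4 = 1.8932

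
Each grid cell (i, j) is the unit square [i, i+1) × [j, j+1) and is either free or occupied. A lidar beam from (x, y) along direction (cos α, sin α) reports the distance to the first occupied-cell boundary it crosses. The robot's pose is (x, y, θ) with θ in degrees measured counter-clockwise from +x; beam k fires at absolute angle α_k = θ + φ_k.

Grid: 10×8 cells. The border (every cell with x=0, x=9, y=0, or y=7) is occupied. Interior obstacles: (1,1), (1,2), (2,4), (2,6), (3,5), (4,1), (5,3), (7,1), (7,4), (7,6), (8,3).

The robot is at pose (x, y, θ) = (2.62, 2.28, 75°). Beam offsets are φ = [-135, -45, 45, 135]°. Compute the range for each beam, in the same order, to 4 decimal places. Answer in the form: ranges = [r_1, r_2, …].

ranges = [1.4780, 2.7482, 3.2400, 0.7159]

beam 1: φ=-135°, α=300°
  dir = (cos 300°, sin 300°) = (0.5000, -0.8660); from cell (2,2)
  next x-line at t=0.7600, next y-line at t=0.3233; Δt_x=2.0000, Δt_y=1.1547
    y: enter (2,1) at t=0.3233
    x: enter (3,1) at t=0.7600
    y: enter (3,0) at t=1.4780 ← occupied
  → r_1 = 1.4780
beam 2: φ=-45°, α=30°
  dir = (cos 30°, sin 30°) = (0.8660, 0.5000); from cell (2,2)
  next x-line at t=0.4388, next y-line at t=1.4400; Δt_x=1.1547, Δt_y=2.0000
    x: enter (3,2) at t=0.4388
    y: enter (3,3) at t=1.4400
    x: enter (4,3) at t=1.5935
    x: enter (5,3) at t=2.7482 ← occupied
  → r_2 = 2.7482
beam 3: φ=45°, α=120°
  dir = (cos 120°, sin 120°) = (-0.5000, 0.8660); from cell (2,2)
  next x-line at t=1.2400, next y-line at t=0.8314; Δt_x=2.0000, Δt_y=1.1547
    y: enter (2,3) at t=0.8314
    x: enter (1,3) at t=1.2400
    y: enter (1,4) at t=1.9861
    y: enter (1,5) at t=3.1408
    x: enter (0,5) at t=3.2400 ← occupied
  → r_3 = 3.2400
beam 4: φ=135°, α=210°
  dir = (cos 210°, sin 210°) = (-0.8660, -0.5000); from cell (2,2)
  next x-line at t=0.7159, next y-line at t=0.5600; Δt_x=1.1547, Δt_y=2.0000
    y: enter (2,1) at t=0.5600
    x: enter (1,1) at t=0.7159 ← occupied
  → r_4 = 0.7159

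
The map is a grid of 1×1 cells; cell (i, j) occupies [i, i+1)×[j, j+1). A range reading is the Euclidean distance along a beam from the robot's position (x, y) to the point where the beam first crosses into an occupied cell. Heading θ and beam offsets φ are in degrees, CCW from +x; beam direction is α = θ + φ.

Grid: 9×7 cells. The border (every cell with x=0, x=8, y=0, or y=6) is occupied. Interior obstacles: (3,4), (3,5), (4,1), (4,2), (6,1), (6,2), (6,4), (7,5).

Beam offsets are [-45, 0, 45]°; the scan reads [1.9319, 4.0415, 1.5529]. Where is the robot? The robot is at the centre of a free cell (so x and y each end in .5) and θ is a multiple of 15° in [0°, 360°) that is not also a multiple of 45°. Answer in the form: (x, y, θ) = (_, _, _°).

Candidates: 27 free-cell centres × 16 headings = 432 poses. Raycast each; keep the one whose scan matches to 4 dp.
  (7.5, 4.5, 210°): beam 1 = 0.5176 ≠ 1.9319 ✗
  (1.5, 1.5, 150°): beam 2 = 0.5774 ≠ 4.0415 ✗
  (1.5, 4.5, 210°): beam 1 = 0.5176 ≠ 1.9319 ✗
  …
  (1.5, 4.5, 300°): r_1=1.9319, r_2=4.0415, r_3=1.5529 — all match ✓
No second candidate reproduces the full scan.

(x, y, θ) = (1.5, 4.5, 300°)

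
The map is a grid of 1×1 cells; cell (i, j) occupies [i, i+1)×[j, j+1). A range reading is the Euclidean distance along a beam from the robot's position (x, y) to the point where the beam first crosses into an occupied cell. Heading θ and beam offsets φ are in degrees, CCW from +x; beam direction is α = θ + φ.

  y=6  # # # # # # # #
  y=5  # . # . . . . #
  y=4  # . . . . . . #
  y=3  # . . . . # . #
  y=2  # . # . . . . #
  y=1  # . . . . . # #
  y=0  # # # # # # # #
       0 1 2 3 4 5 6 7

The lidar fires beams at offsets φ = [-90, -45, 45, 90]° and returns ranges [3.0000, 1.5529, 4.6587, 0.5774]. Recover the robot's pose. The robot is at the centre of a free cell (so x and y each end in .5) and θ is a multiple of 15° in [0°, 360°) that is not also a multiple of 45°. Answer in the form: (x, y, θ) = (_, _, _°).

(x, y, θ) = (2.5, 4.5, 330°)

Enumerate (i+0.5, j+0.5, θ) over the 26 free cells and 16 admissible headings. For each, cast all 4 beams and compare to the given ranges.
  (4.5, 2.5, 285°): beam 1 = 1.5529 ≠ 3.0000 ✗
  (1.5, 3.5, 330°): beam 1 = 1.0000 ≠ 3.0000 ✗
  (4.5, 2.5, 120°): beam 1 = 1.0000 ≠ 3.0000 ✗
  (1.5, 2.5, 255°): beam 1 = 0.5176 ≠ 3.0000 ✗
  …
  (2.5, 4.5, 330°): r_1=3.0000, r_2=1.5529, r_3=4.6587, r_4=0.5774 — all match ✓
No second candidate reproduces the full scan.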